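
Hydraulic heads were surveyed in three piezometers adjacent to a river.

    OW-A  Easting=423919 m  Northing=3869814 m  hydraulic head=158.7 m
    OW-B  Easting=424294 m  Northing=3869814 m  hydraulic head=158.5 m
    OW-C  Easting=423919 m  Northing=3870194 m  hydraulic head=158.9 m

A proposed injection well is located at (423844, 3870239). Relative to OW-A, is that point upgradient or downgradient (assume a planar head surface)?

∂h/∂x = (158.5 − 158.7) / (424294 − 423919) = -0.0005333
∂h/∂y = (158.9 − 158.7) / (3870194 − 3869814) = +0.0005263
Head at (423844, 3870239) = 158.7 + (-0.0005333)·(-75) + (+0.0005263)·(425) = 158.96 m.
That is higher than the 158.7 m at OW-A, so the point is upgradient.

upgradient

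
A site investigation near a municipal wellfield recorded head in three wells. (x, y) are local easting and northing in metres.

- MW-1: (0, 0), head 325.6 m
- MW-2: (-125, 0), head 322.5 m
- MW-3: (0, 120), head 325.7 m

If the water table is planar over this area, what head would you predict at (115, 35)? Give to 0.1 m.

328.5 m

∂h/∂x = (322.5 − 325.6) / (-125 − 0) = +0.02480
∂h/∂y = (325.7 − 325.6) / (120 − 0) = +0.0008333
h(115, 35) = 325.6 + (+0.02480)·(115) + (+0.0008333)·(35) = 325.6 +2.852 +0.029 = 328.481 m.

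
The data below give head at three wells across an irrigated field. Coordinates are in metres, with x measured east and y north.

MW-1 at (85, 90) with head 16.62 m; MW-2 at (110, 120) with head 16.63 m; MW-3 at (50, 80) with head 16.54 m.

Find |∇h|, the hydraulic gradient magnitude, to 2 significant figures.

With h = a·x + b·y + c and MW-1 as origin, the differences give:
  25·a + 30·b = +0.01
  (-35)·a + (-10)·b = -0.08
Eliminate b (×(-10) and ×30, subtract): 800·a = 2.300 → a = ∂h/∂x = +0.002875
Back-substitute: b = ∂h/∂y = -0.002063.
|∇h| = √(0.002875² + -0.002063²) = 0.003539

0.0035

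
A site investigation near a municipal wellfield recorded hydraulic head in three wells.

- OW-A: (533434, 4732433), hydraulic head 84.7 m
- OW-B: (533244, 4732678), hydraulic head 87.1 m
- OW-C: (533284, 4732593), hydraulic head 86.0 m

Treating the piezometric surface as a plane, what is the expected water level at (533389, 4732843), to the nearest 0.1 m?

With h = a·x + b·y + c and OW-A as origin, the differences give:
  (-190)·a + 245·b = +2.4
  (-150)·a + 160·b = +1.3
Eliminate b (×160 and ×245, subtract): 6350·a = 65.50 → a = ∂h/∂x = +0.01031
Back-substitute: b = ∂h/∂y = +0.01780.
h(533389, 4732843) = 84.7 + (+0.01031)·(-45) + (+0.01780)·(410) = 84.7 -0.464 +7.296 = 91.532 m.

91.5 m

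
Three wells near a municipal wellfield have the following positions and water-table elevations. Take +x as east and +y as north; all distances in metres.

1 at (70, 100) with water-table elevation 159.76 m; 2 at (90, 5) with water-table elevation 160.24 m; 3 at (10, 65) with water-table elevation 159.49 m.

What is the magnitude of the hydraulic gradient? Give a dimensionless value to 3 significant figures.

With h = a·x + b·y + c and 1 as origin, the differences give:
  20·a + (-95)·b = +0.48
  (-60)·a + (-35)·b = -0.27
Eliminate b (×(-35) and ×(-95), subtract): -6400·a = -42.450 → a = ∂h/∂x = +0.006633
Back-substitute: b = ∂h/∂y = -0.003656.
|∇h| = √(0.006633² + -0.003656²) = 0.007574

0.00757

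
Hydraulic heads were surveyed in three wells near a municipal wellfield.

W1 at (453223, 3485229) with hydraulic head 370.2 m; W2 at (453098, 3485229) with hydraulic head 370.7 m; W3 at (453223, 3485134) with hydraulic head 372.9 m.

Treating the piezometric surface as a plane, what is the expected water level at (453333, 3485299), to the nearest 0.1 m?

∂h/∂x = (370.7 − 370.2) / (453098 − 453223) = -0.004000
∂h/∂y = (372.9 − 370.2) / (3485134 − 3485229) = -0.02842
h(453333, 3485299) = 370.2 + (-0.004000)·(110) + (-0.02842)·(70) = 370.2 -0.440 -1.989 = 367.771 m.

367.8 m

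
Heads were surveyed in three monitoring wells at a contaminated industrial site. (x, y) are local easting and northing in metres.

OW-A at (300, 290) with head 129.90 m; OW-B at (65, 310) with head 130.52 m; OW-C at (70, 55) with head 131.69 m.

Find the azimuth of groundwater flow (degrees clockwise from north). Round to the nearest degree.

033°

With h = a·x + b·y + c and OW-A as origin, the differences give:
  (-235)·a + 20·b = +0.62
  (-230)·a + (-235)·b = +1.79
Eliminate b (×(-235) and ×20, subtract): 59825·a = -181.500 → a = ∂h/∂x = -0.003034
Back-substitute: b = ∂h/∂y = -0.004648.
Flow direction (−∇h) has components (+0.003034 E, +0.004648 N).
Azimuth = atan2(E, N) = atan2(+0.003034, +0.004648) = 33.1° ≈ 033°.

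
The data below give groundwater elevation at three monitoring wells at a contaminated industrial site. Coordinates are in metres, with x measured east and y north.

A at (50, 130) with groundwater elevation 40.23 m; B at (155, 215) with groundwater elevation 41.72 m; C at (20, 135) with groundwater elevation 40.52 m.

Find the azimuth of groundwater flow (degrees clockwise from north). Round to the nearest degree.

Three-point gradient (reference A): Δ to B = (105, 85, +1.49), Δ to C = (-30, 5, +0.29).
∂h/∂x = -0.005593, ∂h/∂y = +0.02444 (det = 3075).
Flow direction (−∇h) has components (+0.005593 E, -0.02444 N).
Azimuth = atan2(E, N) = atan2(+0.005593, -0.02444) = 167.1° ≈ 167°.

167°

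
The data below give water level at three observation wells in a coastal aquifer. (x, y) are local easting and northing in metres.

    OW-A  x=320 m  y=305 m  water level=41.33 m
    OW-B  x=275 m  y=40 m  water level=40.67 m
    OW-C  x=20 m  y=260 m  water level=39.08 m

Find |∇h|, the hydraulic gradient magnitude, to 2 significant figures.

0.0074

With h = a·x + b·y + c and OW-A as origin, the differences give:
  (-45)·a + (-265)·b = -0.66
  (-300)·a + (-45)·b = -2.25
Eliminate b (×(-45) and ×(-265), subtract): -77475·a = -566.550 → a = ∂h/∂x = +0.007313
Back-substitute: b = ∂h/∂y = +0.001249.
|∇h| = √(0.007313² + 0.001249²) = 0.007419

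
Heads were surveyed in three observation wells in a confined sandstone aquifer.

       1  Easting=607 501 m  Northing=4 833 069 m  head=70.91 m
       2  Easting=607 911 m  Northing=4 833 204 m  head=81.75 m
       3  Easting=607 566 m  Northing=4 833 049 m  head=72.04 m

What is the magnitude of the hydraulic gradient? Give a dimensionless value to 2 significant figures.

0.026

Three-point gradient (reference 1): Δ to 2 = (410, 135, +10.84), Δ to 3 = (65, -20, +1.13).
∂h/∂x = +0.02176, ∂h/∂y = +0.01422 (det = -16975).
|∇h| = √(0.02176² + 0.01422²) = 0.02599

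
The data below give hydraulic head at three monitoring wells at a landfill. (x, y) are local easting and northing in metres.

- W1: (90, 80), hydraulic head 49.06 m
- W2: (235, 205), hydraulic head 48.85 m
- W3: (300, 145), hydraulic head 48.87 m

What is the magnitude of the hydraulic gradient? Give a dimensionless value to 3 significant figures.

Differences from W1: to W2 (Δx, Δy, Δh) = (145, 125, -0.21); to W3 = (210, 65, -0.19).
Solve a·Δx + b·Δy = Δh: det = 145·65 − 210·125 = -16825.
∂h/∂x = [(-0.21)·65 − (-0.19)·125] / -16825 = -0.0006003
∂h/∂y = [145·(-0.19) − 210·(-0.21)] / -16825 = -0.0009837
|∇h| = √(-0.0006003² + -0.0009837²) = 0.001152

0.00115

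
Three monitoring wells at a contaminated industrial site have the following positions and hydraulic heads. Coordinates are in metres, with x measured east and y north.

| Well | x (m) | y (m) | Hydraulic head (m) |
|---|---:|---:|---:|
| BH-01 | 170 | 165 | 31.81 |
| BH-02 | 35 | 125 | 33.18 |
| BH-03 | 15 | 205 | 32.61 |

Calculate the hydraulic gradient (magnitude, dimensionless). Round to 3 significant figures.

With h = a·x + b·y + c and BH-01 as origin, the differences give:
  (-135)·a + (-40)·b = +1.37
  (-155)·a + 40·b = +0.80
Eliminate b (×40 and ×(-40), subtract): -11600·a = 86.800 → a = ∂h/∂x = -0.007483
Back-substitute: b = ∂h/∂y = -0.008996.
|∇h| = √(-0.007483² + -0.008996²) = 0.0117

0.0117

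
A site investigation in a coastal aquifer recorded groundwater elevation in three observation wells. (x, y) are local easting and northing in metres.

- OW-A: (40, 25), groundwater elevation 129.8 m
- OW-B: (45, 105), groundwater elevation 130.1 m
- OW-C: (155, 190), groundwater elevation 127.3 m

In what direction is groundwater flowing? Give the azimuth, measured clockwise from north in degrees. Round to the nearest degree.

101°

With h = a·x + b·y + c and OW-A as origin, the differences give:
  5·a + 80·b = +0.3
  115·a + 165·b = -2.5
Eliminate b (×165 and ×80, subtract): -8375·a = 249.50 → a = ∂h/∂x = -0.02979
Back-substitute: b = ∂h/∂y = +0.005612.
Flow direction (−∇h) has components (+0.02979 E, -0.005612 N).
Azimuth = atan2(E, N) = atan2(+0.02979, -0.005612) = 100.7° ≈ 101°.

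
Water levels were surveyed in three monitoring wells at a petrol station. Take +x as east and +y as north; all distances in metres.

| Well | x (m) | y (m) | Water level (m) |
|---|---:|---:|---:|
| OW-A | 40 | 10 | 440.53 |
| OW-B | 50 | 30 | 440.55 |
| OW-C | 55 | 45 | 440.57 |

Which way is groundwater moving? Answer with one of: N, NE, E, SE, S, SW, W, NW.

Differences from OW-A: to OW-B (Δx, Δy, Δh) = (10, 20, +0.02); to OW-C = (15, 35, +0.04).
Solve a·Δx + b·Δy = Δh: det = 10·35 − 15·20 = 50.
∂h/∂x = [(+0.02)·35 − (+0.04)·20] / 50 = -0.002000
∂h/∂y = [10·(+0.04) − 15·(+0.02)] / 50 = +0.002000
Flow = −∇h = (+0.002000 east, -0.002000 north), which points southeast.

SE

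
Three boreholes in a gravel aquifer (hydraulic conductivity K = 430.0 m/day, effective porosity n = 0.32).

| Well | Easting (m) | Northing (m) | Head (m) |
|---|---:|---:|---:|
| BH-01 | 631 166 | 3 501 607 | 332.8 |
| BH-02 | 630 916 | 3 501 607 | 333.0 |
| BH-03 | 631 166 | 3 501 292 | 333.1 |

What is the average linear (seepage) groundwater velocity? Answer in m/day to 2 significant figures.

∂h/∂x = (333.0 − 332.8) / (630916 − 631166) = -0.0008000
∂h/∂y = (333.1 − 332.8) / (3501292 − 3501607) = -0.0009524
|∇h| = √(-0.0008000² + -0.0009524²) = 0.001244
Seepage velocity v = K·i/n = 430.0 × 0.001244 / 0.32 = 1.672 m/day.

1.7 m/day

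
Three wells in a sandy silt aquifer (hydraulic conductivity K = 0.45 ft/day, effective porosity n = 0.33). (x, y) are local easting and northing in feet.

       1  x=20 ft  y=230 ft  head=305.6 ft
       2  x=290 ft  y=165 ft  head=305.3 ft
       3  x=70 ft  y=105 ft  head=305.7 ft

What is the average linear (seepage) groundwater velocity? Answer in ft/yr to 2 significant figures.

With h = a·x + b·y + c and 1 as origin, the differences give:
  270·a + (-65)·b = -0.3
  50·a + (-125)·b = +0.1
Eliminate b (×(-125) and ×(-65), subtract): -30500·a = 44.00 → a = ∂h/∂x = -0.001443
Back-substitute: b = ∂h/∂y = -0.001377.
|∇h| = √(-0.001443² + -0.001377²) = 0.001995
Seepage velocity v = K·i/n = 0.45 × 0.001995 / 0.33 = 0.00272 ft/day = 0.9935 ft/yr.

0.99 ft/yr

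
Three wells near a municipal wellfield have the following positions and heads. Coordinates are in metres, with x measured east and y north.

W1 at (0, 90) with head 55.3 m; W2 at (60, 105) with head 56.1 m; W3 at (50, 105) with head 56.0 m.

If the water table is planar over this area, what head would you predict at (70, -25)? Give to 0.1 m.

Taking W1 as reference: W2−W1 = (60, 15, +0.8); W3−W1 = (50, 15, +0.7).
Determinant of the coordinate differences = 60·15 − 50·15 = 150.
∂h/∂x = [(+0.8)·15 − (+0.7)·15] / 150 = +0.01000
∂h/∂y = [60·(+0.7) − 50·(+0.8)] / 150 = +0.01333
h(70, -25) = 55.3 + (+0.01000)·(70) + (+0.01333)·(-115) = 55.3 +0.700 -1.533 = 54.467 m.

54.5 m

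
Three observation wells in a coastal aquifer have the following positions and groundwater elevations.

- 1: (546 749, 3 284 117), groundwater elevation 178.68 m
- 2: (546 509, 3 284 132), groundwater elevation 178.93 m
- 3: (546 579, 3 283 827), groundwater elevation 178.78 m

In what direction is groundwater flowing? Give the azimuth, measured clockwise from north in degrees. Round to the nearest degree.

104°

Taking 1 as reference: 2−1 = (-240, 15, +0.25); 3−1 = (-170, -290, +0.10).
Solve a·Δx + b·Δy = Δh: det = (-240)·(-290) − (-170)·15 = 72150.
∂h/∂x = [(+0.25)·(-290) − (+0.10)·15] / 72150 = -0.001026
∂h/∂y = [(-240)·(+0.10) − (-170)·(+0.25)] / 72150 = +0.0002564
Flow direction (−∇h) has components (+0.001026 E, -0.0002564 N).
Azimuth = atan2(E, N) = atan2(+0.001026, -0.0002564) = 104.0° ≈ 104°.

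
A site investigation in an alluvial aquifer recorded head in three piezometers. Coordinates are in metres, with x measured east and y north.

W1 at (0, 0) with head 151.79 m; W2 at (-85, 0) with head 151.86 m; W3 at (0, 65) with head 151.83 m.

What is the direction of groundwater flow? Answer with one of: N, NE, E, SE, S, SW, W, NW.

SE

∂h/∂x = (151.86 − 151.79) / (-85 − 0) = -0.0008235
∂h/∂y = (151.83 − 151.79) / (65 − 0) = +0.0006154
Flow = −∇h = (+0.0008235 east, -0.0006154 north), which points southeast.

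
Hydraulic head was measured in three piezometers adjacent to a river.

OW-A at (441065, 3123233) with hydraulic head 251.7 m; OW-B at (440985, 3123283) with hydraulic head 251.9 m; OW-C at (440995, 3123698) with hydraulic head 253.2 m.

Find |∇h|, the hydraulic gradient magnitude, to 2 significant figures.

Differences from OW-A: to OW-B (Δx, Δy, Δh) = (-80, 50, +0.2); to OW-C = (-70, 465, +1.5).
Determinant of the coordinate differences = (-80)·465 − (-70)·50 = -33700.
∂h/∂x = [(+0.2)·465 − (+1.5)·50] / -33700 = -0.0005341
∂h/∂y = [(-80)·(+1.5) − (-70)·(+0.2)] / -33700 = +0.003145
|∇h| = √(-0.0005341² + 0.003145²) = 0.00319

0.0032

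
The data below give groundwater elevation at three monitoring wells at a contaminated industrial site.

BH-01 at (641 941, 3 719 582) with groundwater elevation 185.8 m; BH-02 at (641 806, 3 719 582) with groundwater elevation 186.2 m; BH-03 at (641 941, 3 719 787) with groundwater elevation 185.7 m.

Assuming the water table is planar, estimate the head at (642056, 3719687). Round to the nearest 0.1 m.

185.4 m

∂h/∂x = (186.2 − 185.8) / (641806 − 641941) = -0.002963
∂h/∂y = (185.7 − 185.8) / (3719787 − 3719582) = -0.0004878
h(642056, 3719687) = 185.8 + (-0.002963)·(115) + (-0.0004878)·(105) = 185.8 -0.341 -0.051 = 185.408 m.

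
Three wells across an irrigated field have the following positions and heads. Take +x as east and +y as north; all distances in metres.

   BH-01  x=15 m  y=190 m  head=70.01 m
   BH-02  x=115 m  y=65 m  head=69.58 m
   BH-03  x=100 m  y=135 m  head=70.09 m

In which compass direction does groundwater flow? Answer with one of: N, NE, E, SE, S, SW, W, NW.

SW

Three-point gradient (reference BH-01): Δ to BH-02 = (100, -125, -0.43), Δ to BH-03 = (85, -55, +0.08).
∂h/∂x = +0.006566, ∂h/∂y = +0.008693 (det = 5125).
Flow = −∇h = (-0.006566 east, -0.008693 north), which points southwest.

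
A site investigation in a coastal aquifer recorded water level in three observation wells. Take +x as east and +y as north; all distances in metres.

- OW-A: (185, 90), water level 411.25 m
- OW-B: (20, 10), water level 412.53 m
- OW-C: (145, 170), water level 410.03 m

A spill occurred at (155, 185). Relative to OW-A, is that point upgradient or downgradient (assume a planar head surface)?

Differences from OW-A: to OW-B (Δx, Δy, Δh) = (-165, -80, +1.28); to OW-C = (-40, 80, -1.22).
Solve a·Δx + b·Δy = Δh: det = (-165)·80 − (-40)·(-80) = -16400.
∂h/∂x = [(+1.28)·80 − (-1.22)·(-80)] / -16400 = -0.0002927
∂h/∂y = [(-165)·(-1.22) − (-40)·(+1.28)] / -16400 = -0.01540
Head at (155, 185) = 411.25 + (-0.0002927)·(-30) + (-0.01540)·(95) = 409.80 m.
That is lower than the 411.25 m at OW-A, so the point is downgradient.

downgradient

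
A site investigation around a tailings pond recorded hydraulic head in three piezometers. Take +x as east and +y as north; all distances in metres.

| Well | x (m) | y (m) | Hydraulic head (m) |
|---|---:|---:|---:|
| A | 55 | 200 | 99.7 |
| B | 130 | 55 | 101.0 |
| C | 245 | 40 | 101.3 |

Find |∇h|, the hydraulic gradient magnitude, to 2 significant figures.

0.0083

Taking A as reference: B−A = (75, -145, +1.3); C−A = (190, -160, +1.6).
Determinant of the coordinate differences = 75·(-160) − 190·(-145) = 15550.
∂h/∂x = [(+1.3)·(-160) − (+1.6)·(-145)] / 15550 = +0.001543
∂h/∂y = [75·(+1.6) − 190·(+1.3)] / 15550 = -0.008167
|∇h| = √(0.001543² + -0.008167²) = 0.008311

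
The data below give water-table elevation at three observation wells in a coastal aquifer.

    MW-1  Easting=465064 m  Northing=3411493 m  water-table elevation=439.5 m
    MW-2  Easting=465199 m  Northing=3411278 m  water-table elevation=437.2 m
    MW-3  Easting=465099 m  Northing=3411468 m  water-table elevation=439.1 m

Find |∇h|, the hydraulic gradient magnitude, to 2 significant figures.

Differences from MW-1: to MW-2 (Δx, Δy, Δh) = (135, -215, -2.3); to MW-3 = (35, -25, -0.4).
Determinant of the coordinate differences = 135·(-25) − 35·(-215) = 4150.
∂h/∂x = [(-2.3)·(-25) − (-0.4)·(-215)] / 4150 = -0.006867
∂h/∂y = [135·(-0.4) − 35·(-2.3)] / 4150 = +0.006386
|∇h| = √(-0.006867² + 0.006386²) = 0.009377

0.0094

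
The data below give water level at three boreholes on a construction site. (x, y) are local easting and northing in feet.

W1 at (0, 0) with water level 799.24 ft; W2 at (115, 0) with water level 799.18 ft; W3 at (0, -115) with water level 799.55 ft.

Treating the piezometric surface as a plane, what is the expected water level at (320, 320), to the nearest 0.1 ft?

798.2 ft

∂h/∂x = (799.18 − 799.24) / (115 − 0) = -0.0005217
∂h/∂y = (799.55 − 799.24) / (-115 − 0) = -0.002696
h(320, 320) = 799.24 + (-0.0005217)·(320) + (-0.002696)·(320) = 799.24 -0.167 -0.863 = 798.210 ft.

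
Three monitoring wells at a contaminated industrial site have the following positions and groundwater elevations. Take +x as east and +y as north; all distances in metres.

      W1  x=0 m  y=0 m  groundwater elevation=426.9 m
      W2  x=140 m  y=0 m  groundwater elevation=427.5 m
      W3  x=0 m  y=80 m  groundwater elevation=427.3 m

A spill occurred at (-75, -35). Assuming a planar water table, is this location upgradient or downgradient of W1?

downgradient

∂h/∂x = (427.5 − 426.9) / (140 − 0) = +0.004286
∂h/∂y = (427.3 − 426.9) / (80 − 0) = +0.005000
Head at (-75, -35) = 426.9 + (+0.004286)·(-75) + (+0.005000)·(-35) = 426.40 m.
That is lower than the 426.9 m at W1, so the point is downgradient.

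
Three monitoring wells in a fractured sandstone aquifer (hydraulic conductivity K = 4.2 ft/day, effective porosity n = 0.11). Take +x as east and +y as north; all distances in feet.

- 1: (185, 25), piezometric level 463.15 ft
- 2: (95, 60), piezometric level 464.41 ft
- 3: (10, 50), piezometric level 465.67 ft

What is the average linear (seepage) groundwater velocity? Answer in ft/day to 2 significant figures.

Taking 1 as reference: 2−1 = (-90, 35, +1.26); 3−1 = (-175, 25, +2.52).
Solve a·Δx + b·Δy = Δh: det = (-90)·25 − (-175)·35 = 3875.
∂h/∂x = [(+1.26)·25 − (+2.52)·35] / 3875 = -0.01463
∂h/∂y = [(-90)·(+2.52) − (-175)·(+1.26)] / 3875 = -0.001626
|∇h| = √(-0.01463² + -0.001626²) = 0.01472
Seepage velocity v = K·i/n = 4.2 × 0.01472 / 0.11 = 0.562 ft/day.

0.56 ft/day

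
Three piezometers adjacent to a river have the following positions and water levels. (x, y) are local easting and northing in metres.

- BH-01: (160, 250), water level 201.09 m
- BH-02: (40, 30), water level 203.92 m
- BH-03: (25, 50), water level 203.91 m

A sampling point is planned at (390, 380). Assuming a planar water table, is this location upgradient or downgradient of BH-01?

downgradient

Taking BH-01 as reference: BH-02−BH-01 = (-120, -220, +2.83); BH-03−BH-01 = (-135, -200, +2.82).
Determinant of the coordinate differences = (-120)·(-200) − (-135)·(-220) = -5700.
∂h/∂x = [(+2.83)·(-200) − (+2.82)·(-220)] / -5700 = -0.009544
∂h/∂y = [(-120)·(+2.82) − (-135)·(+2.83)] / -5700 = -0.007658
Head at (390, 380) = 201.09 + (-0.009544)·(230) + (-0.007658)·(130) = 197.90 m.
That is lower than the 201.09 m at BH-01, so the point is downgradient.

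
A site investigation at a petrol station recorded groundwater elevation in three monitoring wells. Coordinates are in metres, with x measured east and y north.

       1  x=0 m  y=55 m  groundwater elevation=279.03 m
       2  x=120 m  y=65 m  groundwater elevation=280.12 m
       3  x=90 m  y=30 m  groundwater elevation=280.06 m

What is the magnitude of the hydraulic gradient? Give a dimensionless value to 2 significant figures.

0.012

Differences from 1: to 2 (Δx, Δy, Δh) = (120, 10, +1.09); to 3 = (90, -25, +1.03).
Determinant of the coordinate differences = 120·(-25) − 90·10 = -3900.
∂h/∂x = [(+1.09)·(-25) − (+1.03)·10] / -3900 = +0.009628
∂h/∂y = [120·(+1.03) − 90·(+1.09)] / -3900 = -0.006538
|∇h| = √(0.009628² + -0.006538²) = 0.01164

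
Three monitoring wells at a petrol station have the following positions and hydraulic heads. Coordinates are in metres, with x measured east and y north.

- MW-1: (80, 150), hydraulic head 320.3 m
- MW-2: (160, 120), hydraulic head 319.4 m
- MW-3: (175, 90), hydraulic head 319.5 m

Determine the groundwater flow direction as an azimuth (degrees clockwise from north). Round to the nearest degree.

054°

With h = a·x + b·y + c and MW-1 as origin, the differences give:
  80·a + (-30)·b = -0.9
  95·a + (-60)·b = -0.8
Eliminate b (×(-60) and ×(-30), subtract): -1950·a = 30.00 → a = ∂h/∂x = -0.01538
Back-substitute: b = ∂h/∂y = -0.01103.
Flow direction (−∇h) has components (+0.01538 E, +0.01103 N).
Azimuth = atan2(E, N) = atan2(+0.01538, +0.01103) = 54.4° ≈ 054°.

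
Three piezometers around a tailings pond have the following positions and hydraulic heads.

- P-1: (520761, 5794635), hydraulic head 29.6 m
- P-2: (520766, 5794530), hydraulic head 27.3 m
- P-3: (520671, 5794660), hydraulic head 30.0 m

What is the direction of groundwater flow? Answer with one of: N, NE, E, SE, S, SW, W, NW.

S

With h = a·x + b·y + c and P-1 as origin, the differences give:
  5·a + (-105)·b = -2.3
  (-90)·a + 25·b = +0.4
Eliminate b (×25 and ×(-105), subtract): -9325·a = -15.50 → a = ∂h/∂x = +0.001662
Back-substitute: b = ∂h/∂y = +0.02198.
Flow = −∇h = (-0.001662 east, -0.02198 north), which points south.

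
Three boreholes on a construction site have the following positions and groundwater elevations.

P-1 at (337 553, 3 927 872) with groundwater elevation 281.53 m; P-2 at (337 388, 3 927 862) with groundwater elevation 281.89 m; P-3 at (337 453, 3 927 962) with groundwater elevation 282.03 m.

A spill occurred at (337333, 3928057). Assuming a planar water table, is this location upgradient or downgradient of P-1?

Differences from P-1: to P-2 (Δx, Δy, Δh) = (-165, -10, +0.36); to P-3 = (-100, 90, +0.50).
Determinant of the coordinate differences = (-165)·90 − (-100)·(-10) = -15850.
∂h/∂x = [(+0.36)·90 − (+0.50)·(-10)] / -15850 = -0.002360
∂h/∂y = [(-165)·(+0.50) − (-100)·(+0.36)] / -15850 = +0.002934
Head at (337333, 3928057) = 281.53 + (-0.002360)·(-220) + (+0.002934)·(185) = 282.59 m.
That is higher than the 281.53 m at P-1, so the point is upgradient.

upgradient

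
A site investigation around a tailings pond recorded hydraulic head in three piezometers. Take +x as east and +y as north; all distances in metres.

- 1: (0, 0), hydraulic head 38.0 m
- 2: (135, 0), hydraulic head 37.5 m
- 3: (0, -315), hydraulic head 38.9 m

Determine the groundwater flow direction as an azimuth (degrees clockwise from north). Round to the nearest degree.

∂h/∂x = (37.5 − 38.0) / (135 − 0) = -0.003704
∂h/∂y = (38.9 − 38.0) / (-315 − 0) = -0.002857
Flow direction (−∇h) has components (+0.003704 E, +0.002857 N).
Azimuth = atan2(E, N) = atan2(+0.003704, +0.002857) = 52.4° ≈ 052°.

052°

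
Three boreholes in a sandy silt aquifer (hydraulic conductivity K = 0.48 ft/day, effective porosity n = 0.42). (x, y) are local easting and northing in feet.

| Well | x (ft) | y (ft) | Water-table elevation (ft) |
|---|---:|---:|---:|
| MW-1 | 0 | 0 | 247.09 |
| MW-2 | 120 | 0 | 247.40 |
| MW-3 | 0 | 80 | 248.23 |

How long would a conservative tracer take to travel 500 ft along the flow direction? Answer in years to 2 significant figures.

∂h/∂x = (247.40 − 247.09) / (120 − 0) = +0.002583
∂h/∂y = (248.23 − 247.09) / (80 − 0) = +0.01425
|∇h| = √(0.002583² + 0.01425²) = 0.01448
Seepage velocity v = K·i/n = 0.48 × 0.01448 / 0.42 = 0.01655 ft/day.
t = 500 / 0.01655 = 3.021e+04 days = 82.7 years.

83 years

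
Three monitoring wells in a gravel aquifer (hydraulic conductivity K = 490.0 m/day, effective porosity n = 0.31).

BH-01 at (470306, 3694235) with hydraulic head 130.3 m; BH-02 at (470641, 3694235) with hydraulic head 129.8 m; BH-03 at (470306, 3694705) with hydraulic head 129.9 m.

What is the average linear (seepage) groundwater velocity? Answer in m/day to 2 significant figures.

∂h/∂x = (129.8 − 130.3) / (470641 − 470306) = -0.001493
∂h/∂y = (129.9 − 130.3) / (3694705 − 3694235) = -0.0008511
|∇h| = √(-0.001493² + -0.0008511²) = 0.001719
Seepage velocity v = K·i/n = 490.0 × 0.001719 / 0.31 = 2.717 m/day.

2.7 m/day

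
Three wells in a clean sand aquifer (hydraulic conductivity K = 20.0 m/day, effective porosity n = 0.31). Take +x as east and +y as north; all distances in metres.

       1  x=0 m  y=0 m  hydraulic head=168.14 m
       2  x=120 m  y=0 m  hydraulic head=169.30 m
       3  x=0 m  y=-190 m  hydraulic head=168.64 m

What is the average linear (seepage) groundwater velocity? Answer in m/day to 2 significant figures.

0.65 m/day

∂h/∂x = (169.30 − 168.14) / (120 − 0) = +0.009667
∂h/∂y = (168.64 − 168.14) / (-190 − 0) = -0.002632
|∇h| = √(0.009667² + -0.002632²) = 0.01002
Seepage velocity v = K·i/n = 20.0 × 0.01002 / 0.31 = 0.6465 m/day.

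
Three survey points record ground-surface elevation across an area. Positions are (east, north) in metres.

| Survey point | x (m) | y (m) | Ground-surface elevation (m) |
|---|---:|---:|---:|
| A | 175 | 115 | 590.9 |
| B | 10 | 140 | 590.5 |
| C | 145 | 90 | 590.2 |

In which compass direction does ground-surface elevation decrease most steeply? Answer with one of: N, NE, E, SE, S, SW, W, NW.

S

With z = a·x + b·y + c and A as origin, the differences give:
  (-165)·a + 25·b = -0.4
  (-30)·a + (-25)·b = -0.7
Eliminate b (×(-25) and ×25, subtract): 4875·a = 27.50 → a = ∂z/∂x = +0.005641
Back-substitute: b = ∂z/∂y = +0.02123.
Steepest decrease is along −∇f = (-0.005641 E, -0.02123 N) → south.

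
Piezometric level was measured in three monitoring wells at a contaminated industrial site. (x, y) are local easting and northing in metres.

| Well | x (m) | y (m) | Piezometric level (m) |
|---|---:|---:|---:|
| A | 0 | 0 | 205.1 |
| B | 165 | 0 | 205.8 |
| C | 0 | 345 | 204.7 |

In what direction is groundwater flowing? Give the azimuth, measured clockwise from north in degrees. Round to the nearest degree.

∂h/∂x = (205.8 − 205.1) / (165 − 0) = +0.004242
∂h/∂y = (204.7 − 205.1) / (345 − 0) = -0.001159
Flow direction (−∇h) has components (-0.004242 E, +0.001159 N).
Azimuth = atan2(E, N) = atan2(-0.004242, +0.001159) = 285.3° ≈ 285°.

285°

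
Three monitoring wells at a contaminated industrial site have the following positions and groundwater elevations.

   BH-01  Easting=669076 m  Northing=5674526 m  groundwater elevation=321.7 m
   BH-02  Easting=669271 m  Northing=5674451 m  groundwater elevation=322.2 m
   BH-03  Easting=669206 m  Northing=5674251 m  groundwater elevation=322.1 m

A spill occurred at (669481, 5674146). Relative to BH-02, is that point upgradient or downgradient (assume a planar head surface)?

upgradient

Differences from BH-01: to BH-02 (Δx, Δy, Δh) = (195, -75, +0.5); to BH-03 = (130, -275, +0.4).
Determinant of the coordinate differences = 195·(-275) − 130·(-75) = -43875.
∂h/∂x = [(+0.5)·(-275) − (+0.4)·(-75)] / -43875 = +0.002450
∂h/∂y = [195·(+0.4) − 130·(+0.5)] / -43875 = -0.0002963
Head at (669481, 5674146) = 321.7 + (+0.002450)·(405) + (-0.0002963)·(-380) = 322.80 m.
That is higher than the 322.2 m at BH-02, so the point is upgradient.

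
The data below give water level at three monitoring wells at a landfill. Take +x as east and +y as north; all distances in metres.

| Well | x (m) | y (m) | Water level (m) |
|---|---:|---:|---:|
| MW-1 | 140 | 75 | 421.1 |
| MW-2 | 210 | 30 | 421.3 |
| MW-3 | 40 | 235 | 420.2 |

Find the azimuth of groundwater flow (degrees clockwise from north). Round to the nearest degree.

011°

Three-point gradient (reference MW-1): Δ to MW-2 = (70, -45, +0.2), Δ to MW-3 = (-100, 160, -0.9).
∂h/∂x = -0.001269, ∂h/∂y = -0.006418 (det = 6700).
Flow direction (−∇h) has components (+0.001269 E, +0.006418 N).
Azimuth = atan2(E, N) = atan2(+0.001269, +0.006418) = 11.2° ≈ 011°.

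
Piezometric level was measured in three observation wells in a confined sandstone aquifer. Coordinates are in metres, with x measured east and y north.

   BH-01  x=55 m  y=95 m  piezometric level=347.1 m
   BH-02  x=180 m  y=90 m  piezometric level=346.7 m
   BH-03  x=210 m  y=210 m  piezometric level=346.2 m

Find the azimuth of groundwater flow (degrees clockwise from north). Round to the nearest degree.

With h = a·x + b·y + c and BH-01 as origin, the differences give:
  125·a + (-5)·b = -0.4
  155·a + 115·b = -0.9
Eliminate b (×115 and ×(-5), subtract): 15150·a = -50.50 → a = ∂h/∂x = -0.003333
Back-substitute: b = ∂h/∂y = -0.003333.
Flow direction (−∇h) has components (+0.003333 E, +0.003333 N).
Azimuth = atan2(E, N) = atan2(+0.003333, +0.003333) = 45.0° ≈ 045°.

045°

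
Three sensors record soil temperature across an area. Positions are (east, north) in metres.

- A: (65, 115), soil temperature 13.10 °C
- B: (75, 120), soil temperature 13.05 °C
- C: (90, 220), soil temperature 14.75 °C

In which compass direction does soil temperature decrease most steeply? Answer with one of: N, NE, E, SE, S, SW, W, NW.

With T = a·x + b·y + c and A as origin, the differences give:
  10·a + 5·b = -0.05
  25·a + 105·b = +1.65
Eliminate b (×105 and ×5, subtract): 925·a = -13.500 → a = ∂T/∂x = -0.01459
Back-substitute: b = ∂T/∂y = +0.01919.
Steepest decrease is along −∇f = (+0.01459 E, -0.01919 N) → southeast.

SE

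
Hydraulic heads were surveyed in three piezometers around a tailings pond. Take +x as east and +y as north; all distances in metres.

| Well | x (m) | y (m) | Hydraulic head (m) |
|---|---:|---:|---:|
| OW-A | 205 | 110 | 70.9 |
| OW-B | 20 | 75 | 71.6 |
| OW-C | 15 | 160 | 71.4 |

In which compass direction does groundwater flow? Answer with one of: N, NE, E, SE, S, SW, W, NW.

NE

Differences from OW-A: to OW-B (Δx, Δy, Δh) = (-185, -35, +0.7); to OW-C = (-190, 50, +0.5).
Determinant of the coordinate differences = (-185)·50 − (-190)·(-35) = -15900.
∂h/∂x = [(+0.7)·50 − (+0.5)·(-35)] / -15900 = -0.003302
∂h/∂y = [(-185)·(+0.5) − (-190)·(+0.7)] / -15900 = -0.002547
Flow = −∇h = (+0.003302 east, +0.002547 north), which points northeast.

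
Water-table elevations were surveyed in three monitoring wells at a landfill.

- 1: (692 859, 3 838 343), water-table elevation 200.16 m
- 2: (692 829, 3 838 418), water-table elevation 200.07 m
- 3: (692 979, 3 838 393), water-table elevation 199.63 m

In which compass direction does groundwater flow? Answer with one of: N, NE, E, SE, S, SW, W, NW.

NE

Differences from 1: to 2 (Δx, Δy, Δh) = (-30, 75, -0.09); to 3 = (120, 50, -0.53).
Solve a·Δx + b·Δy = Δh: det = (-30)·50 − 120·75 = -10500.
∂h/∂x = [(-0.09)·50 − (-0.53)·75] / -10500 = -0.003357
∂h/∂y = [(-30)·(-0.53) − 120·(-0.09)] / -10500 = -0.002543
Flow = −∇h = (+0.003357 east, +0.002543 north), which points northeast.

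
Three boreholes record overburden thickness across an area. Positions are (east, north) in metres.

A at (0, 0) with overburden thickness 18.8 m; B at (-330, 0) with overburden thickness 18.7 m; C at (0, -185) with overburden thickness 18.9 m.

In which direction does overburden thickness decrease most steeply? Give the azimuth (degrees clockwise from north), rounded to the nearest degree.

331°

∂d/∂x = (18.7 − 18.8) / (-330 − 0) = +0.0003030
∂d/∂y = (18.9 − 18.8) / (-185 − 0) = -0.0005405
Steepest decrease is along −∇f: components (-0.0003030 E, +0.0005405 N).
Azimuth = atan2(-0.0003030, +0.0005405) = 330.7° ≈ 331°.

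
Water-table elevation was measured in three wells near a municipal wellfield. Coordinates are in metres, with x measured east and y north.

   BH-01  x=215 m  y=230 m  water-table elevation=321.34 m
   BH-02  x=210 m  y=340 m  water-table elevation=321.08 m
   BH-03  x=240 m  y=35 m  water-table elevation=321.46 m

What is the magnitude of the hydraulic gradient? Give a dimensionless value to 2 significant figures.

0.021

Taking BH-01 as reference: BH-02−BH-01 = (-5, 110, -0.26); BH-03−BH-01 = (25, -195, +0.12).
Solve a·Δx + b·Δy = Δh: det = (-5)·(-195) − 25·110 = -1775.
∂h/∂x = [(-0.26)·(-195) − (+0.12)·110] / -1775 = -0.02113
∂h/∂y = [(-5)·(+0.12) − 25·(-0.26)] / -1775 = -0.003324
|∇h| = √(-0.02113² + -0.003324²) = 0.02139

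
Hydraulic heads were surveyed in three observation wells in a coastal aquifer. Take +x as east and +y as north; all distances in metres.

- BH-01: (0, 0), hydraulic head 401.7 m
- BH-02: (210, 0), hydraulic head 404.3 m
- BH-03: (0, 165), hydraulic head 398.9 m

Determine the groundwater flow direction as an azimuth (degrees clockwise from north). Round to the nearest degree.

∂h/∂x = (404.3 − 401.7) / (210 − 0) = +0.01238
∂h/∂y = (398.9 − 401.7) / (165 − 0) = -0.01697
Flow direction (−∇h) has components (-0.01238 E, +0.01697 N).
Azimuth = atan2(E, N) = atan2(-0.01238, +0.01697) = 323.9° ≈ 324°.

324°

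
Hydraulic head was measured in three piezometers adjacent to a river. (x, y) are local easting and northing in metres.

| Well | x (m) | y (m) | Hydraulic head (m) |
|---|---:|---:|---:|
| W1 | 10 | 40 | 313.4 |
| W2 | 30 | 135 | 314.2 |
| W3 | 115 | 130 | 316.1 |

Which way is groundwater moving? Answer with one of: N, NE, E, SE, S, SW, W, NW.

With h = a·x + b·y + c and W1 as origin, the differences give:
  20·a + 95·b = +0.8
  105·a + 90·b = +2.7
Eliminate b (×90 and ×95, subtract): -8175·a = -184.50 → a = ∂h/∂x = +0.02257
Back-substitute: b = ∂h/∂y = +0.003670.
Flow = −∇h = (-0.02257 east, -0.003670 north), which points west.

W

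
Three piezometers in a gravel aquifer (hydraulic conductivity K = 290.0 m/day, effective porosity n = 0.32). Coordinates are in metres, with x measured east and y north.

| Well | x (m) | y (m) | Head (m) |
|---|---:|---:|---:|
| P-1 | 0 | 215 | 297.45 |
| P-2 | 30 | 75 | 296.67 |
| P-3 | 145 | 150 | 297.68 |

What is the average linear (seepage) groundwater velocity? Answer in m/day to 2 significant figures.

7.2 m/day

Differences from P-1: to P-2 (Δx, Δy, Δh) = (30, -140, -0.78); to P-3 = (145, -65, +0.23).
Determinant of the coordinate differences = 30·(-65) − 145·(-140) = 18350.
∂h/∂x = [(-0.78)·(-65) − (+0.23)·(-140)] / 18350 = +0.004518
∂h/∂y = [30·(+0.23) − 145·(-0.78)] / 18350 = +0.006540
|∇h| = √(0.004518² + 0.006540²) = 0.007949
Seepage velocity v = K·i/n = 290.0 × 0.007949 / 0.32 = 7.204 m/day.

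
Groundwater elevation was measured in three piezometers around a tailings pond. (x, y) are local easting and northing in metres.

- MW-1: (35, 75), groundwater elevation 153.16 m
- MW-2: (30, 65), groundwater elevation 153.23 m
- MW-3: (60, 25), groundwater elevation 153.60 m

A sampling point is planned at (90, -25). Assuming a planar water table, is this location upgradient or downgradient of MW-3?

upgradient

Differences from MW-1: to MW-2 (Δx, Δy, Δh) = (-5, -10, +0.07); to MW-3 = (25, -50, +0.44).
Solve a·Δx + b·Δy = Δh: det = (-5)·(-50) − 25·(-10) = 500.
∂h/∂x = [(+0.07)·(-50) − (+0.44)·(-10)] / 500 = +0.001800
∂h/∂y = [(-5)·(+0.44) − 25·(+0.07)] / 500 = -0.007900
Head at (90, -25) = 153.16 + (+0.001800)·(55) + (-0.007900)·(-100) = 154.05 m.
That is higher than the 153.60 m at MW-3, so the point is upgradient.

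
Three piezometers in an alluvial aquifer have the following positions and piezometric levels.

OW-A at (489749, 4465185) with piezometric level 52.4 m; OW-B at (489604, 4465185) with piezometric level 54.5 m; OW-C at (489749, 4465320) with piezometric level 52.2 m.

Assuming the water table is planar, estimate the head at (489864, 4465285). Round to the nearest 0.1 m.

50.6 m

∂h/∂x = (54.5 − 52.4) / (489604 − 489749) = -0.01448
∂h/∂y = (52.2 − 52.4) / (4465320 − 4465185) = -0.001481
h(489864, 4465285) = 52.4 + (-0.01448)·(115) + (-0.001481)·(100) = 52.4 -1.666 -0.148 = 50.586 m.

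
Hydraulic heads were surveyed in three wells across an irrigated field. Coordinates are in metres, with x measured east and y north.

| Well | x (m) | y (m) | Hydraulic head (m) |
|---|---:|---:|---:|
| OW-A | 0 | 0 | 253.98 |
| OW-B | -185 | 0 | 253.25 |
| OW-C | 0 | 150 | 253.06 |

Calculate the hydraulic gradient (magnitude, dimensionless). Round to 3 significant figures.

0.00729

∂h/∂x = (253.25 − 253.98) / (-185 − 0) = +0.003946
∂h/∂y = (253.06 − 253.98) / (150 − 0) = -0.006133
|∇h| = √(0.003946² + -0.006133²) = 0.007293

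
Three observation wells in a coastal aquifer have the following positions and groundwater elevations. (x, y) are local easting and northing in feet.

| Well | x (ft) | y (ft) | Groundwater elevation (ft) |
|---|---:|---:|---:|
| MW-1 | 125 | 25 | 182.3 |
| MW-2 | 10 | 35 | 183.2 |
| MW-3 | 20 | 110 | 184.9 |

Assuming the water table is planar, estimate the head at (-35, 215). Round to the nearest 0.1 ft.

Taking MW-1 as reference: MW-2−MW-1 = (-115, 10, +0.9); MW-3−MW-1 = (-105, 85, +2.6).
Solve a·Δx + b·Δy = Δh: det = (-115)·85 − (-105)·10 = -8725.
∂h/∂x = [(+0.9)·85 − (+2.6)·10] / -8725 = -0.005788
∂h/∂y = [(-115)·(+2.6) − (-105)·(+0.9)] / -8725 = +0.02344
h(-35, 215) = 182.3 + (-0.005788)·(-160) + (+0.02344)·(190) = 182.3 +0.926 +4.453 = 187.679 ft.

187.7 ft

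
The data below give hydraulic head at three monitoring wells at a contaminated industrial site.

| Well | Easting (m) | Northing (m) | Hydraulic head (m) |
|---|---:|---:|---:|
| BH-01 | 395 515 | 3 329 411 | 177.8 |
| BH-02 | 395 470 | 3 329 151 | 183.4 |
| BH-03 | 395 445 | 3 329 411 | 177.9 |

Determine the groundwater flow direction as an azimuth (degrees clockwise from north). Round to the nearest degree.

Differences from BH-01: to BH-02 (Δx, Δy, Δh) = (-45, -260, +5.6); to BH-03 = (-70, 0, +0.1).
Solve a·Δx + b·Δy = Δh: det = (-45)·0 − (-70)·(-260) = -18200.
∂h/∂x = [(+5.6)·0 − (+0.1)·(-260)] / -18200 = -0.001429
∂h/∂y = [(-45)·(+0.1) − (-70)·(+5.6)] / -18200 = -0.02129
Flow direction (−∇h) has components (+0.001429 E, +0.02129 N).
Azimuth = atan2(E, N) = atan2(+0.001429, +0.02129) = 3.8° ≈ 004°.

004°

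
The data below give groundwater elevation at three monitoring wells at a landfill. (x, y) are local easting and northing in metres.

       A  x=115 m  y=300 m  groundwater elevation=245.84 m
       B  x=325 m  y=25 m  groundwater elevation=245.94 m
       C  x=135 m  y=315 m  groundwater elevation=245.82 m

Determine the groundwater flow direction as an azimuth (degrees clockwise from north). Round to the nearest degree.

Taking A as reference: B−A = (210, -275, +0.10); C−A = (20, 15, -0.02).
Determinant of the coordinate differences = 210·15 − 20·(-275) = 8650.
∂h/∂x = [(+0.10)·15 − (-0.02)·(-275)] / 8650 = -0.0004624
∂h/∂y = [210·(-0.02) − 20·(+0.10)] / 8650 = -0.0007168
Flow direction (−∇h) has components (+0.0004624 E, +0.0007168 N).
Azimuth = atan2(E, N) = atan2(+0.0004624, +0.0007168) = 32.8° ≈ 033°.

033°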